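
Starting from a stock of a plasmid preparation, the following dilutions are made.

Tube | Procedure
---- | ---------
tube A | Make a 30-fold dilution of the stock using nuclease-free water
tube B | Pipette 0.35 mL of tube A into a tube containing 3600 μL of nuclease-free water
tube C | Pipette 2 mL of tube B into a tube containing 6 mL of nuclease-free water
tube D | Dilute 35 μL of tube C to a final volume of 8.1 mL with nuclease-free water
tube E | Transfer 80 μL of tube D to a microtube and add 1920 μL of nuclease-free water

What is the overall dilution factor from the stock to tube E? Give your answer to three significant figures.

Step 1: 30-fold → factor 30
Step 2: 0.35 mL + 3600 μL = 3.95 mL total → factor 3.95/0.35 = 11.286
Step 3: 2 mL + 6 mL = 8 mL total → factor 8/2 = 4
Step 4: 35 μL brought to 8.1 mL → factor 8100/35 = 231.43
Step 5: 80 μL + 1920 μL = 2000 μL total → factor 2000/80 = 25
Overall dilution factor = 30 × 11.286 × 4 × 231.43 × 25 = 7.8355 × 10^6

7.84 × 10^6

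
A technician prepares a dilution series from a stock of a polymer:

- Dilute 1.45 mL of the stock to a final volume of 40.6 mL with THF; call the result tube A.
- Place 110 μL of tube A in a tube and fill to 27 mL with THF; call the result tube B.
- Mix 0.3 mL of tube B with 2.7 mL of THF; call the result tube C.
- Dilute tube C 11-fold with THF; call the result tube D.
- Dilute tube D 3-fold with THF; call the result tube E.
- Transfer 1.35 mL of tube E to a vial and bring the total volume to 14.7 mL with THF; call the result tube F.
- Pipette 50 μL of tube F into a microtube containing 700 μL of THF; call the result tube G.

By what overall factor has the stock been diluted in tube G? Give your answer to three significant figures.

Step 1: 1.45 mL brought to 40.6 mL → factor 40.6/1.45 = 28
Step 2: 110 μL brought to 27 mL → factor 27000/110 = 245.45
Step 3: 0.3 mL + 2.7 mL = 3 mL total → factor 3/0.3 = 10
Step 4: 11-fold → factor 11
Step 5: 3-fold → factor 3
Step 6: 1.35 mL brought to 14.7 mL → factor 14.7/1.35 = 10.889
Step 7: 50 μL + 700 μL = 750 μL total → factor 750/50 = 15
Overall dilution factor = 28 × 245.45 × 10 × 11 × 3 × 10.889 × 15 = 3.7044 × 10^8

3.70 × 10^8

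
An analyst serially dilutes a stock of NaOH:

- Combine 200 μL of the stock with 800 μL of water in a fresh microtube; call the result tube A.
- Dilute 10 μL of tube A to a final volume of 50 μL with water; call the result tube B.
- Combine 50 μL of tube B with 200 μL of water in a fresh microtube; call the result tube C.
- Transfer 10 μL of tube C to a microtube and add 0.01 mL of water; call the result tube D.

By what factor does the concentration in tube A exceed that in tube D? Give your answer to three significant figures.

Step 1: 200 μL + 800 μL = 1000 μL total → factor 1000/200 = 5
Step 2: 10 μL brought to 50 μL → factor 50/10 = 5
Step 3: 50 μL + 200 μL = 250 μL total → factor 250/50 = 5
Step 4: 10 μL + 0.01 mL = 20 μL total → factor 20/10 = 2
Dilution factor to tube A = 5; to tube D = 250
[tube A]/[tube D] = (factor to tube D)/(factor to tube A) = 250/5 = 50.0

50.0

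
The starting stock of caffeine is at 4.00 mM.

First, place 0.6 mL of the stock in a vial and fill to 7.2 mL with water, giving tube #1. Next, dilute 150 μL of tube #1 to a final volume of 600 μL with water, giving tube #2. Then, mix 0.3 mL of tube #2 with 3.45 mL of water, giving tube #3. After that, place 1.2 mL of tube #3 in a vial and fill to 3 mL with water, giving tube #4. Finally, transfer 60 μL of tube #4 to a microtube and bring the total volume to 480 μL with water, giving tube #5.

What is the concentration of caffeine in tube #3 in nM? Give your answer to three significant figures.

6.67 × 10^3 nM

Step 1: 0.6 mL brought to 7.2 mL → factor 7.2/0.6 = 12
Step 2: 150 μL brought to 600 μL → factor 600/150 = 4
Step 3: 0.3 mL + 3.45 mL = 3.75 mL total → factor 3.75/0.3 = 12.5
Dilution factor through tube #3 = 12 × 4 × 12.5 = 600
[tube #3] = 4.00 mM / 600 = 0.006667 mM = 6.67 × 10^3 nM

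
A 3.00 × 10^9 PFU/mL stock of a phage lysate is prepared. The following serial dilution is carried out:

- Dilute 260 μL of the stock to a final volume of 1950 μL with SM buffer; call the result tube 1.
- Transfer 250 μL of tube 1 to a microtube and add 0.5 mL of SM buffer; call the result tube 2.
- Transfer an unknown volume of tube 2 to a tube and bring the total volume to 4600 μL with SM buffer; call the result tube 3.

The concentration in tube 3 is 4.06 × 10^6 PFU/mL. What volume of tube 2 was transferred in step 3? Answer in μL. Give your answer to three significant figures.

Step 1: 260 μL brought to 1950 μL → factor 1950/260 = 7.5
Step 2: 250 μL + 0.5 mL = 750 μL total → factor 750/250 = 3
Step 3: v brought to 4600 μL → factor = 4600 μL/v
Product of known-step factors = 22.5
Overall factor = 3.00 × 10^9 PFU/mL / (4.06 × 10^6 PFU/mL) = 738.92
Step-3 factor = 738.92 / 22.5 = 32.841
v = 4600 μL / 32.841 = 140 μL

140 μL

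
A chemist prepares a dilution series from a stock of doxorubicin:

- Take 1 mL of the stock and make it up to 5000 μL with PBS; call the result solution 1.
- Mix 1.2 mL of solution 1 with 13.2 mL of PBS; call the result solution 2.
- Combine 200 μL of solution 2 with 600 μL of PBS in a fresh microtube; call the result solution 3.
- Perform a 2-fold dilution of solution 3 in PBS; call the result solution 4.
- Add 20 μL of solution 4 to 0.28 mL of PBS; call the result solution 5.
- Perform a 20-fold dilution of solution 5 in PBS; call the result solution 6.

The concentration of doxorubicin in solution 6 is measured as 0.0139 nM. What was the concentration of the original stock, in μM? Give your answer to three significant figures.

Step 1: 1 mL brought to 5000 μL → factor 5/1 = 5
Step 2: 1.2 mL + 13.2 mL = 14.4 mL total → factor 14.4/1.2 = 12
Step 3: 200 μL + 600 μL = 800 μL total → factor 800/200 = 4
Step 4: 2-fold → factor 2
Step 5: 20 μL + 0.28 mL = 300 μL total → factor 300/20 = 15
Step 6: 20-fold → factor 20
Overall dilution factor = 5 × 12 × 4 × 2 × 15 × 20 = 1.44 × 10^5
Stock = 0.0139 nM × 1.44 × 10^5 = 2002 nM = 2.00 μM

2.00 μM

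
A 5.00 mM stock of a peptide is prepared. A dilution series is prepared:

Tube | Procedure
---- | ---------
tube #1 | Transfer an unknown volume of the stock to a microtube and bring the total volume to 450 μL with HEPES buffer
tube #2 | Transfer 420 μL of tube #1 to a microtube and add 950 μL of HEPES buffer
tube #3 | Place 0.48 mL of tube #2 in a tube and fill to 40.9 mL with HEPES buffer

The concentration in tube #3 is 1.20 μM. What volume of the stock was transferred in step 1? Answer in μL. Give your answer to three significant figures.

Step 1: v brought to 450 μL → factor = 450 μL/v
Step 2: 420 μL + 950 μL = 1370 μL total → factor 1370/420 = 3.2619
Step 3: 0.48 mL brought to 40.9 mL → factor 40.9/0.48 = 85.208
Product of known-step factors = 277.94
Overall factor = 5.00 mM / (1.20 μM) = 4166.7
Step-1 factor = 4166.7 / 277.94 = 14.991
v = 450 μL / 14.991 = 30.0 μL

30.0 μL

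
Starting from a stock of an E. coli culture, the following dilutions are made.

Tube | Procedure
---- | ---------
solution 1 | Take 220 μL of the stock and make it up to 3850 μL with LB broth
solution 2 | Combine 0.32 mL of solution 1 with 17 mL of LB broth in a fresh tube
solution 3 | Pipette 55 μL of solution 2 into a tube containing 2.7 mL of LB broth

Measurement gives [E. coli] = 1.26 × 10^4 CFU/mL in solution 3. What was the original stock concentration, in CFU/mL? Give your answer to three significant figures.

5.98 × 10^8 CFU/mL

Step 1: 220 μL brought to 3850 μL → factor 3850/220 = 17.5
Step 2: 0.32 mL + 17 mL = 17.32 mL total → factor 17.32/0.32 = 54.125
Step 3: 55 μL + 2.7 mL = 2755 μL total → factor 2755/55 = 50.091
Overall dilution factor = 17.5 × 54.125 × 50.091 = 47445
Stock = 1.26 × 10^4 CFU/mL × 47445 = 5.98 × 10^8 CFU/mL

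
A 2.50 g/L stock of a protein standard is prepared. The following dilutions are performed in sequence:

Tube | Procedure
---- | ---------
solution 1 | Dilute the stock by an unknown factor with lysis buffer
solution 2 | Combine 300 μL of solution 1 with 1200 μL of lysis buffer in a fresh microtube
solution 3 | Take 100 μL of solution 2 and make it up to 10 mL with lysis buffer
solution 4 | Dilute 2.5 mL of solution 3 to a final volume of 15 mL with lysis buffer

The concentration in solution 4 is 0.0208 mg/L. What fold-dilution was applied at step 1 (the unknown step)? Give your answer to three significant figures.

40.1-fold

Step 1: unknown factor x
Step 2: 300 μL + 1200 μL = 1500 μL total → factor 1500/300 = 5
Step 3: 100 μL brought to 10 mL → factor 10000/100 = 100
Step 4: 2.5 mL brought to 15 mL → factor 15/2.5 = 6
Product of known-step factors = 3000
Overall factor = 2.50 g/L / (0.0208 mg/L) = 1.2019 × 10^5
x = 1.2019 × 10^5 / 3000 = 40.1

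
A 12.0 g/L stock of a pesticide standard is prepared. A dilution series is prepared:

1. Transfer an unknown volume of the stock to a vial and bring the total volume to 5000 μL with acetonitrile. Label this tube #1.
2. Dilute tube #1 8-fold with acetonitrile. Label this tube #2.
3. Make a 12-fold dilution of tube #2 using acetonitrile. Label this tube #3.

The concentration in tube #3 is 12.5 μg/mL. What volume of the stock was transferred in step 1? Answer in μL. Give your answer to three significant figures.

500 μL

Step 1: v brought to 5000 μL → factor = 5000 μL/v
Step 2: 8-fold → factor 8
Step 3: 12-fold → factor 12
Product of known-step factors = 96
Overall factor = 12.0 g/L / (12.5 μg/mL) = 960
Step-1 factor = 960 / 96 = 10
v = 5000 μL / 10 = 500 μL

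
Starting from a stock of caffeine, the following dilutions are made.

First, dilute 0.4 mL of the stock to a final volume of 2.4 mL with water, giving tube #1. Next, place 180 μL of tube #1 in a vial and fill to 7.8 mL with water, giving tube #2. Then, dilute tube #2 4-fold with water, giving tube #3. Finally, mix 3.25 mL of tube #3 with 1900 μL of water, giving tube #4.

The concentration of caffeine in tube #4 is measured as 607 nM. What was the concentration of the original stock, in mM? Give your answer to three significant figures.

1.00 mM

Step 1: 0.4 mL brought to 2.4 mL → factor 2.4/0.4 = 6
Step 2: 180 μL brought to 7.8 mL → factor 7800/180 = 43.333
Step 3: 4-fold → factor 4
Step 4: 3.25 mL + 1900 μL = 5.15 mL total → factor 5.15/3.25 = 1.5846
Overall dilution factor = 6 × 43.333 × 4 × 1.5846 = 1648
Stock = 607 nM × 1648 = 1.000 × 10^6 nM = 1.00 mM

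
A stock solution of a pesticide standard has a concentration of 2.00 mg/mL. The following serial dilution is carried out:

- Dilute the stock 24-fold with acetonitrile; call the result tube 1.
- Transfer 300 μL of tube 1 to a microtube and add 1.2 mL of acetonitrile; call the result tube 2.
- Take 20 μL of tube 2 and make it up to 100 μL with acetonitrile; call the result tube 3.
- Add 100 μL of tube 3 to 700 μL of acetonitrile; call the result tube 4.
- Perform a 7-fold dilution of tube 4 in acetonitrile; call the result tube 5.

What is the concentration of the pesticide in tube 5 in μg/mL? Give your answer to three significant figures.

0.0595 μg/mL

Step 1: 24-fold → factor 24
Step 2: 300 μL + 1.2 mL = 1500 μL total → factor 1500/300 = 5
Step 3: 20 μL brought to 100 μL → factor 100/20 = 5
Step 4: 100 μL + 700 μL = 800 μL total → factor 800/100 = 8
Step 5: 7-fold → factor 7
Overall dilution factor = 24 × 5 × 5 × 8 × 7 = 33600
Final = 2.00 mg/mL / 33600 = 5.952 × 10^-5 mg/mL = 0.0595 μg/mL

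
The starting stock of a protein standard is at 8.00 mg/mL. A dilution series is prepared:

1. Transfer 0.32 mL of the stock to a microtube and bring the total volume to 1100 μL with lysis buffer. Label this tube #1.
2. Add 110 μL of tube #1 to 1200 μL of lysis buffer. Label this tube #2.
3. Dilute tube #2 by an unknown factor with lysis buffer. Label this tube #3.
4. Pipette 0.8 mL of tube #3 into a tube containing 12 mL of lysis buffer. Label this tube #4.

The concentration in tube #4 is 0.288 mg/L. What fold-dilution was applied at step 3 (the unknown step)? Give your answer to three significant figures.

Step 1: 0.32 mL brought to 1100 μL → factor 1.1/0.32 = 3.4375
Step 2: 110 μL + 1200 μL = 1310 μL total → factor 1310/110 = 11.909
Step 3: unknown factor x
Step 4: 0.8 mL + 12 mL = 12.8 mL total → factor 12.8/0.8 = 16
Product of known-step factors = 655
Overall factor = 8.00 mg/mL / (0.288 mg/L) = 27778
x = 27778 / 655 = 42.4

42.4-fold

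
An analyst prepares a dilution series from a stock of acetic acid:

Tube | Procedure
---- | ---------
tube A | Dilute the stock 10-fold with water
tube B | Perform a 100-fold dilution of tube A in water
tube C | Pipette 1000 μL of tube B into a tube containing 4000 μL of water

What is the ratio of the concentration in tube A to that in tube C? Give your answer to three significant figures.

Step 1: 10-fold → factor 10
Step 2: 100-fold → factor 100
Step 3: 1000 μL + 4000 μL = 5000 μL total → factor 5000/1000 = 5
Dilution factor to tube A = 10; to tube C = 5000
[tube A]/[tube C] = (factor to tube C)/(factor to tube A) = 5000/10 = 500

500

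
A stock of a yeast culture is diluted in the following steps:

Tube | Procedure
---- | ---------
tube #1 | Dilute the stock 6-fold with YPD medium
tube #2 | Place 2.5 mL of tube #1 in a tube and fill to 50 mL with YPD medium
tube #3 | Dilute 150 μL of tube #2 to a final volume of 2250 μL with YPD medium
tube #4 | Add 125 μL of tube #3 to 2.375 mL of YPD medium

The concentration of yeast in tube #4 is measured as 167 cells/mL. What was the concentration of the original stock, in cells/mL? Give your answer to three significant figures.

6.01 × 10^6 cells/mL

Step 1: 6-fold → factor 6
Step 2: 2.5 mL brought to 50 mL → factor 50/2.5 = 20
Step 3: 150 μL brought to 2250 μL → factor 2250/150 = 15
Step 4: 125 μL + 2.375 mL = 2500 μL total → factor 2500/125 = 20
Overall dilution factor = 6 × 20 × 15 × 20 = 36000
Stock = 167 cells/mL × 36000 = 6.01 × 10^6 cells/mL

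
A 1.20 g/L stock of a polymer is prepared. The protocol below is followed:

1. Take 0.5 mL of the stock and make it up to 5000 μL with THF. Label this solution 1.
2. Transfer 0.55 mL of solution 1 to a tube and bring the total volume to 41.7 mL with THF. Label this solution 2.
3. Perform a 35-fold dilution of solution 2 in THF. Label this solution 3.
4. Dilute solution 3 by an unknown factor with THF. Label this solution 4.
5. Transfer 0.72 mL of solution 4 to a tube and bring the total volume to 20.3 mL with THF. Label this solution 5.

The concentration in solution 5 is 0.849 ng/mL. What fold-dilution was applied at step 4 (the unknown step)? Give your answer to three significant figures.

Step 1: 0.5 mL brought to 5000 μL → factor 5/0.5 = 10
Step 2: 0.55 mL brought to 41.7 mL → factor 41.7/0.55 = 75.818
Step 3: 35-fold → factor 35
Step 4: unknown factor x
Step 5: 0.72 mL brought to 20.3 mL → factor 20.3/0.72 = 28.194
Product of known-step factors = 7.4818 × 10^5
Overall factor = 1.20 g/L / (0.849 ng/mL) = 1.4134 × 10^6
x = 1.4134 × 10^6 / 7.4818 × 10^5 = 1.89

1.89-fold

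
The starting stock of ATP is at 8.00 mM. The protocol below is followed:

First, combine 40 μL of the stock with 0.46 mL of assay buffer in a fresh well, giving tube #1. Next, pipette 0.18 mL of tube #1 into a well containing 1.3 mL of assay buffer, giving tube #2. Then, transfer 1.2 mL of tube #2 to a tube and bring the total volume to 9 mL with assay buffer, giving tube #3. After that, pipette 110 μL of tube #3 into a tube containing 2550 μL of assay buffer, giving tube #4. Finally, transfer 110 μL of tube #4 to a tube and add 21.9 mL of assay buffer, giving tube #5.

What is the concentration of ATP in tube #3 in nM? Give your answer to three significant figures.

Step 1: 40 μL + 0.46 mL = 500 μL total → factor 500/40 = 12.5
Step 2: 0.18 mL + 1.3 mL = 1.48 mL total → factor 1.48/0.18 = 8.2222
Step 3: 1.2 mL brought to 9 mL → factor 9/1.2 = 7.5
Dilution factor through tube #3 = 12.5 × 8.2222 × 7.5 = 770.83
[tube #3] = 8.00 mM / 770.83 = 0.01038 mM = 1.04 × 10^4 nM

1.04 × 10^4 nM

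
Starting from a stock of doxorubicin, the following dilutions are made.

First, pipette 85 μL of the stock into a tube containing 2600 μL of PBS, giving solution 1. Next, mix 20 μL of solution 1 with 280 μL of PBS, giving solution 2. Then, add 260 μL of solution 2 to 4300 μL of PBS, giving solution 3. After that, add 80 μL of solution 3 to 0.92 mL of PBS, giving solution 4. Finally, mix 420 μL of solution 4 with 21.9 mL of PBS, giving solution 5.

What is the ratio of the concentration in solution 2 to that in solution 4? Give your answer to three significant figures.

Step 1: 85 μL + 2600 μL = 2685 μL total → factor 2685/85 = 31.588
Step 2: 20 μL + 280 μL = 300 μL total → factor 300/20 = 15
Step 3: 260 μL + 4300 μL = 4560 μL total → factor 4560/260 = 17.538
Step 4: 80 μL + 0.92 mL = 1000 μL total → factor 1000/80 = 12.5
Dilution factor to solution 2 = 473.82; to solution 4 = 1.0388 × 10^5
[solution 2]/[solution 4] = (factor to solution 4)/(factor to solution 2) = 1.0388 × 10^5/473.82 = 219

219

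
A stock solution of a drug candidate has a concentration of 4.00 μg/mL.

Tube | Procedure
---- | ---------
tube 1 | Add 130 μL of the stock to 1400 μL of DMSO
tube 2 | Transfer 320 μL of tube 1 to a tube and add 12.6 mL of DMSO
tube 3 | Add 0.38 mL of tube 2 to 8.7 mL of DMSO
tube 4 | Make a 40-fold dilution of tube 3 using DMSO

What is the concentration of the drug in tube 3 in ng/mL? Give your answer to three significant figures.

Step 1: 130 μL + 1400 μL = 1530 μL total → factor 1530/130 = 11.769
Step 2: 320 μL + 12.6 mL = 12920 μL total → factor 12920/320 = 40.375
Step 3: 0.38 mL + 8.7 mL = 9.08 mL total → factor 9.08/0.38 = 23.895
Dilution factor through tube 3 = 11.769 × 40.375 × 23.895 = 11354
[tube 3] = 4.00 μg/mL / 11354 = 0.0003523 μg/mL = 0.352 ng/mL

0.352 ng/mL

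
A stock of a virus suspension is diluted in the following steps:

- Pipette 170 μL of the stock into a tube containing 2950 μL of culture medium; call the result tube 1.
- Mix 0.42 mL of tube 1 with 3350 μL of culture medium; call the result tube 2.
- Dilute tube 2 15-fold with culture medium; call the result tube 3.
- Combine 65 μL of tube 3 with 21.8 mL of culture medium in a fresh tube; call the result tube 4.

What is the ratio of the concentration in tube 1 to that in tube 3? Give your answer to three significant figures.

Step 1: 170 μL + 2950 μL = 3120 μL total → factor 3120/170 = 18.353
Step 2: 0.42 mL + 3350 μL = 3.77 mL total → factor 3.77/0.42 = 8.9762
Step 3: 15-fold → factor 15
Dilution factor to tube 1 = 18.353; to tube 3 = 2471.1
[tube 1]/[tube 3] = (factor to tube 3)/(factor to tube 1) = 2471.1/18.353 = 135

135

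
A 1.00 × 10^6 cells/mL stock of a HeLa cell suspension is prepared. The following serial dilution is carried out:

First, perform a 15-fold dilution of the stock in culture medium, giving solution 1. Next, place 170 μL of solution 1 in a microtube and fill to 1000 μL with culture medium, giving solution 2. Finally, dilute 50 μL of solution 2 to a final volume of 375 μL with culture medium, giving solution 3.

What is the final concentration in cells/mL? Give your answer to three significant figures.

1.51 × 10^3 cells/mL

Step 1: 15-fold → factor 15
Step 2: 170 μL brought to 1000 μL → factor 1000/170 = 5.8824
Step 3: 50 μL brought to 375 μL → factor 375/50 = 7.5
Overall dilution factor = 15 × 5.8824 × 7.5 = 661.76
Final = 1.00 × 10^6 cells/mL / 661.76 = 1.51 × 10^3 cells/mL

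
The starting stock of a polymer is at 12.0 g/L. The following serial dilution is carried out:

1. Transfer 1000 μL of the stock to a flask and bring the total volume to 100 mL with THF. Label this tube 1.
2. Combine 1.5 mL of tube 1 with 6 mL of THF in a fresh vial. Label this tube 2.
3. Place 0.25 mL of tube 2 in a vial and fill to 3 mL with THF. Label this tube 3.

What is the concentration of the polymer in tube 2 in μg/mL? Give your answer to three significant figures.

Step 1: 1000 μL brought to 100 mL → factor 1 × 10^5/1000 = 100
Step 2: 1.5 mL + 6 mL = 7.5 mL total → factor 7.5/1.5 = 5
Dilution factor through tube 2 = 100 × 5 = 500
[tube 2] = 12.0 g/L / 500 = 0.02400 g/L = 24.0 μg/mL

24.0 μg/mL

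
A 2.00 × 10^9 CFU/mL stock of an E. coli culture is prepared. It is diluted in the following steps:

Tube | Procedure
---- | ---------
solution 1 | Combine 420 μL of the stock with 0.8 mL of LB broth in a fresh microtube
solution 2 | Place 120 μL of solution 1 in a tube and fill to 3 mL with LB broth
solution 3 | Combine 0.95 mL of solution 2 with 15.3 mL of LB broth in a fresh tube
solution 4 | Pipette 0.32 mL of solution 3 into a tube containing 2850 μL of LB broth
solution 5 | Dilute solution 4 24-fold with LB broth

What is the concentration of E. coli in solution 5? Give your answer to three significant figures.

6.77 × 10^3 CFU/mL

Step 1: 420 μL + 0.8 mL = 1220 μL total → factor 1220/420 = 2.9048
Step 2: 120 μL brought to 3 mL → factor 3000/120 = 25
Step 3: 0.95 mL + 15.3 mL = 16.25 mL total → factor 16.25/0.95 = 17.105
Step 4: 0.32 mL + 2850 μL = 3.17 mL total → factor 3.17/0.32 = 9.9062
Step 5: 24-fold → factor 24
Overall dilution factor = 2.9048 × 25 × 17.105 × 9.9062 × 24 = 2.9533 × 10^5
Final = 2.00 × 10^9 CFU/mL / 2.9533 × 10^5 = 6.77 × 10^3 CFU/mL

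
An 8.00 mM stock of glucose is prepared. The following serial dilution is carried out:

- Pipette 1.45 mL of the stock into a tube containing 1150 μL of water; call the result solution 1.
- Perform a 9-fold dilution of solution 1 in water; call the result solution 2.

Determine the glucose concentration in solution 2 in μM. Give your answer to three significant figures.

Step 1: 1.45 mL + 1150 μL = 2.6 mL total → factor 2.6/1.45 = 1.7931
Step 2: 9-fold → factor 9
Overall dilution factor = 1.7931 × 9 = 16.138
Final = 8.00 mM / 16.138 = 0.4957 mM = 496 μM

496 μM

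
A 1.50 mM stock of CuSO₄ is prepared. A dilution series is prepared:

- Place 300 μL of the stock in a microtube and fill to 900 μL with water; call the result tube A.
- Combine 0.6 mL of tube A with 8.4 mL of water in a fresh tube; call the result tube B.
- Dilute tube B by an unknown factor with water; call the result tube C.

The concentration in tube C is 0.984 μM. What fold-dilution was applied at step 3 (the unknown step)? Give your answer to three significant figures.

33.9-fold

Step 1: 300 μL brought to 900 μL → factor 900/300 = 3
Step 2: 0.6 mL + 8.4 mL = 9 mL total → factor 9/0.6 = 15
Step 3: unknown factor x
Product of known-step factors = 45
Overall factor = 1.50 mM / (0.984 μM) = 1524.4
x = 1524.4 / 45 = 33.9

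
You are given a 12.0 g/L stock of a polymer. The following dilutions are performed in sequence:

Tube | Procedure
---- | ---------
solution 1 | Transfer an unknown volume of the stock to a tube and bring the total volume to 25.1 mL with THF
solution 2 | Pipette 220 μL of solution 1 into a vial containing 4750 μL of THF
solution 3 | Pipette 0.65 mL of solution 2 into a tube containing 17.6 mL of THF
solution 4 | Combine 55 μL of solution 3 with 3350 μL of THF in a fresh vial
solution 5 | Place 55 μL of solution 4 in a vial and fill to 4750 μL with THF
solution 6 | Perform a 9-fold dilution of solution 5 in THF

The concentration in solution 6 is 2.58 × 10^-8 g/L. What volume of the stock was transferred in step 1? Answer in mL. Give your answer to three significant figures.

Step 1: v brought to 25.1 mL → factor = 25.1 mL/v
Step 2: 220 μL + 4750 μL = 4970 μL total → factor 4970/220 = 22.591
Step 3: 0.65 mL + 17.6 mL = 18.25 mL total → factor 18.25/0.65 = 28.077
Step 4: 55 μL + 3350 μL = 3405 μL total → factor 3405/55 = 61.909
Step 5: 55 μL brought to 4750 μL → factor 4750/55 = 86.364
Step 6: 9-fold → factor 9
Product of known-step factors = 3.0522 × 10^7
Overall factor = 12.0 g/L / (2.58 × 10^-8 g/L) = 4.6512 × 10^8
Step-1 factor = 4.6512 × 10^8 / 3.0522 × 10^7 = 15.239
v = 25.1 mL / 15.239 = 1.65 mL

1.65 mL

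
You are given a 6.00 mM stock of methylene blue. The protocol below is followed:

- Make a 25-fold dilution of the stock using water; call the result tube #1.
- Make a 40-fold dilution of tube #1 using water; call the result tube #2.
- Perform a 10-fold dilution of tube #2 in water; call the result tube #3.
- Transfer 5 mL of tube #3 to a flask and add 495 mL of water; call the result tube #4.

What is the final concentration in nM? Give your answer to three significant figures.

Step 1: 25-fold → factor 25
Step 2: 40-fold → factor 40
Step 3: 10-fold → factor 10
Step 4: 5 mL + 495 mL = 500 mL total → factor 500/5 = 100
Overall dilution factor = 25 × 40 × 10 × 100 = 1 × 10^6
Final = 6.00 mM / 1 × 10^6 = 6.000 × 10^-6 mM = 6.00 nM

6.00 nM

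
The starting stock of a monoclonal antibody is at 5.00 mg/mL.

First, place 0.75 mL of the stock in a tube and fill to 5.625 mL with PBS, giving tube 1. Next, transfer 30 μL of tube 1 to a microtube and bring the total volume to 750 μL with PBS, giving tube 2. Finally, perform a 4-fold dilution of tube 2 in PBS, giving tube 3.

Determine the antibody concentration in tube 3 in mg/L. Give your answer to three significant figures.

Step 1: 0.75 mL brought to 5.625 mL → factor 5.625/0.75 = 7.5
Step 2: 30 μL brought to 750 μL → factor 750/30 = 25
Step 3: 4-fold → factor 4
Overall dilution factor = 7.5 × 25 × 4 = 750
Final = 5.00 mg/mL / 750 = 0.006667 mg/mL = 6.67 mg/L

6.67 mg/L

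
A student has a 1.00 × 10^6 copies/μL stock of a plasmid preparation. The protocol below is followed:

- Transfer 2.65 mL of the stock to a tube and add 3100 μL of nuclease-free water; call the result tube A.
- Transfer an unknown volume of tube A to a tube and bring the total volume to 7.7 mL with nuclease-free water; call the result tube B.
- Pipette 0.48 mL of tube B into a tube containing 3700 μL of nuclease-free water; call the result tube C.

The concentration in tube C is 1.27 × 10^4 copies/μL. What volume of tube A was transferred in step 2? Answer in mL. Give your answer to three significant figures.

Step 1: 2.65 mL + 3100 μL = 5.75 mL total → factor 5.75/2.65 = 2.1698
Step 2: v brought to 7.7 mL → factor = 7.7 mL/v
Step 3: 0.48 mL + 3700 μL = 4.18 mL total → factor 4.18/0.48 = 8.7083
Product of known-step factors = 18.895
Overall factor = 1.00 × 10^6 copies/μL / (1.27 × 10^4 copies/μL) = 78.74
Step-2 factor = 78.74 / 18.895 = 4.1672
v = 7.7 mL / 4.1672 = 1.85 mL

1.85 mL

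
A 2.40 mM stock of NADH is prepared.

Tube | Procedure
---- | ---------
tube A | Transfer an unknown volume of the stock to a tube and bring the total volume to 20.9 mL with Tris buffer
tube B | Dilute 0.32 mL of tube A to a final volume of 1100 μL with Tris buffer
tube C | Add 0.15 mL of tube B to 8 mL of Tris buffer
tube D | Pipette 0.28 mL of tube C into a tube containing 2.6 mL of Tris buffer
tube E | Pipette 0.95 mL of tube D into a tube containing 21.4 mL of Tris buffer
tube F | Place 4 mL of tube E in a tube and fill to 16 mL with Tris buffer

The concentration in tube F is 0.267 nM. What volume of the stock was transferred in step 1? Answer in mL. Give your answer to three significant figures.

Step 1: v brought to 20.9 mL → factor = 20.9 mL/v
Step 2: 0.32 mL brought to 1100 μL → factor 1.1/0.32 = 3.4375
Step 3: 0.15 mL + 8 mL = 8.15 mL total → factor 8.15/0.15 = 54.333
Step 4: 0.28 mL + 2.6 mL = 2.88 mL total → factor 2.88/0.28 = 10.286
Step 5: 0.95 mL + 21.4 mL = 22.35 mL total → factor 22.35/0.95 = 23.526
Step 6: 4 mL brought to 16 mL → factor 16/4 = 4
Product of known-step factors = 1.8078 × 10^5
Overall factor = 2.40 mM / (0.267 nM) = 8.9888 × 10^6
Step-1 factor = 8.9888 × 10^6 / 1.8078 × 10^5 = 49.721
v = 20.9 mL / 49.721 = 0.420 mL

0.420 mL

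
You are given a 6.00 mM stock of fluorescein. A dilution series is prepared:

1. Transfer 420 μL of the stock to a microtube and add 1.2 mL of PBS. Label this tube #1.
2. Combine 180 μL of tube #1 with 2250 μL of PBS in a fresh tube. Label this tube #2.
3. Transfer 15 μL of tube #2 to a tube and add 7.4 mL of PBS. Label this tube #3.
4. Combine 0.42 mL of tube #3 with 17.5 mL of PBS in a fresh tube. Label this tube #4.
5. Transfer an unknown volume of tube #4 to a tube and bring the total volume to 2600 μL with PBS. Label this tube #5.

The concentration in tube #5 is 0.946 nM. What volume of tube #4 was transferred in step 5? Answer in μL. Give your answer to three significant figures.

450 μL

Step 1: 420 μL + 1.2 mL = 1620 μL total → factor 1620/420 = 3.8571
Step 2: 180 μL + 2250 μL = 2430 μL total → factor 2430/180 = 13.5
Step 3: 15 μL + 7.4 mL = 7415 μL total → factor 7415/15 = 494.33
Step 4: 0.42 mL + 17.5 mL = 17.92 mL total → factor 17.92/0.42 = 42.667
Step 5: v brought to 2600 μL → factor = 2600 μL/v
Product of known-step factors = 1.0983 × 10^6
Overall factor = 6.00 mM / (0.946 nM) = 6.3425 × 10^6
Step-5 factor = 6.3425 × 10^6 / 1.0983 × 10^6 = 5.775
v = 2600 μL / 5.775 = 450 μL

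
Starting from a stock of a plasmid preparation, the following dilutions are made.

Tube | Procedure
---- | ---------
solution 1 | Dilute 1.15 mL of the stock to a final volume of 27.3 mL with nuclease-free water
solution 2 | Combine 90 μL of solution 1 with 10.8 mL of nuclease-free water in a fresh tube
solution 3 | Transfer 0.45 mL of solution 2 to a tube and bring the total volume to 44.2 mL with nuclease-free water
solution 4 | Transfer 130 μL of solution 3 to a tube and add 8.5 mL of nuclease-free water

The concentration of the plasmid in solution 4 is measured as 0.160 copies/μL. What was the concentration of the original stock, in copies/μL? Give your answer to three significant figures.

3.00 × 10^6 copies/μL

Step 1: 1.15 mL brought to 27.3 mL → factor 27.3/1.15 = 23.739
Step 2: 90 μL + 10.8 mL = 10890 μL total → factor 10890/90 = 121
Step 3: 0.45 mL brought to 44.2 mL → factor 44.2/0.45 = 98.222
Step 4: 130 μL + 8.5 mL = 8630 μL total → factor 8630/130 = 66.385
Overall dilution factor = 23.739 × 121 × 98.222 × 66.385 = 1.873 × 10^7
Stock = 0.160 copies/μL × 1.873 × 10^7 = 3.00 × 10^6 copies/μL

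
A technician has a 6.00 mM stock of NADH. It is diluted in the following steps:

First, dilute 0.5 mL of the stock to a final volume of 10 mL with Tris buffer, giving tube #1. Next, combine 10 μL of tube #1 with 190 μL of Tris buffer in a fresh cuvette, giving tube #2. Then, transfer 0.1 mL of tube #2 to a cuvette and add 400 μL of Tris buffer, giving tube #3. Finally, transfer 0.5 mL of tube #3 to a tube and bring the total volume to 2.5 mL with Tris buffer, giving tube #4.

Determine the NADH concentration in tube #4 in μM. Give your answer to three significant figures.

Step 1: 0.5 mL brought to 10 mL → factor 10/0.5 = 20
Step 2: 10 μL + 190 μL = 200 μL total → factor 200/10 = 20
Step 3: 0.1 mL + 400 μL = 0.5 mL total → factor 0.5/0.1 = 5
Step 4: 0.5 mL brought to 2.5 mL → factor 2.5/0.5 = 5
Overall dilution factor = 20 × 20 × 5 × 5 = 10000
Final = 6.00 mM / 10000 = 0.0006000 mM = 0.600 μM

0.600 μM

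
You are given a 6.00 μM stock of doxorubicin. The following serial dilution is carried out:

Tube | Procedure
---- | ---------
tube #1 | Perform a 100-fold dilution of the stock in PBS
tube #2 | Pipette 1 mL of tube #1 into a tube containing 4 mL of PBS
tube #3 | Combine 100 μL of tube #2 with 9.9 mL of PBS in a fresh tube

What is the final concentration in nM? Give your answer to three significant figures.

Step 1: 100-fold → factor 100
Step 2: 1 mL + 4 mL = 5 mL total → factor 5/1 = 5
Step 3: 100 μL + 9.9 mL = 10000 μL total → factor 10000/100 = 100
Overall dilution factor = 100 × 5 × 100 = 50000
Final = 6.00 μM / 50000 = 0.0001200 μM = 0.120 nM

0.120 nM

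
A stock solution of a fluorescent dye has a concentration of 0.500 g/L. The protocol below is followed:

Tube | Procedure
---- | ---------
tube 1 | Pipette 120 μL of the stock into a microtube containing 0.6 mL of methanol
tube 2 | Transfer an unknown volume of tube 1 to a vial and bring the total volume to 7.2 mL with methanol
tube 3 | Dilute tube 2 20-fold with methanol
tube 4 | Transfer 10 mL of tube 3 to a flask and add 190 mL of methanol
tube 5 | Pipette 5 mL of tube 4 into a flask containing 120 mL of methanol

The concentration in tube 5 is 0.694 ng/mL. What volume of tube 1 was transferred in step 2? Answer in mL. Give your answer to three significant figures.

Step 1: 120 μL + 0.6 mL = 720 μL total → factor 720/120 = 6
Step 2: v brought to 7.2 mL → factor = 7.2 mL/v
Step 3: 20-fold → factor 20
Step 4: 10 mL + 190 mL = 200 mL total → factor 200/10 = 20
Step 5: 5 mL + 120 mL = 125 mL total → factor 125/5 = 25
Product of known-step factors = 60000
Overall factor = 0.500 g/L / (0.694 ng/mL) = 7.2046 × 10^5
Step-2 factor = 7.2046 × 10^5 / 60000 = 12.008
v = 7.2 mL / 12.008 = 0.600 mL

0.600 mL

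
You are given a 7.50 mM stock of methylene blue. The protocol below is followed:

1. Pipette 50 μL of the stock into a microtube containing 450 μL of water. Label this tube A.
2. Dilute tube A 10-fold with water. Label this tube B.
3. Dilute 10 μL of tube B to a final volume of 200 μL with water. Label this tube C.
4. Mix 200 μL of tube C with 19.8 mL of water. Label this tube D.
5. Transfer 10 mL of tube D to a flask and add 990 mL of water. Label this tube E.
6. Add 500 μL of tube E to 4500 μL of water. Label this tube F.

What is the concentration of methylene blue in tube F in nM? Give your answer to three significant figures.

Step 1: 50 μL + 450 μL = 500 μL total → factor 500/50 = 10
Step 2: 10-fold → factor 10
Step 3: 10 μL brought to 200 μL → factor 200/10 = 20
Step 4: 200 μL + 19.8 mL = 20000 μL total → factor 20000/200 = 100
Step 5: 10 mL + 990 mL = 1000 mL total → factor 1000/10 = 100
Step 6: 500 μL + 4500 μL = 5000 μL total → factor 5000/500 = 10
Overall dilution factor = 10 × 10 × 20 × 100 × 100 × 10 = 2 × 10^8
Final = 7.50 mM / 2 × 10^8 = 3.750 × 10^-8 mM = 0.0375 nM

0.0375 nM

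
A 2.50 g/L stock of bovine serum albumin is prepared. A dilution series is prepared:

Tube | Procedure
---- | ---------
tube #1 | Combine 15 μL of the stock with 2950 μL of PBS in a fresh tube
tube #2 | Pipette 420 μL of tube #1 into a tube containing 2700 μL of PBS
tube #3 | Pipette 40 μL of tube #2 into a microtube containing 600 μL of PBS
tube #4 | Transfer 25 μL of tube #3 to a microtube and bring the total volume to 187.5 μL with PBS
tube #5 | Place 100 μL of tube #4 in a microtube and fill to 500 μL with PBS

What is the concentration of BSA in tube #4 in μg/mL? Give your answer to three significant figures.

0.0142 μg/mL

Step 1: 15 μL + 2950 μL = 2965 μL total → factor 2965/15 = 197.67
Step 2: 420 μL + 2700 μL = 3120 μL total → factor 3120/420 = 7.4286
Step 3: 40 μL + 600 μL = 640 μL total → factor 640/40 = 16
Step 4: 25 μL brought to 187.5 μL → factor 187.5/25 = 7.5
Dilution factor through tube #4 = 197.67 × 7.4286 × 16 × 7.5 = 1.7621 × 10^5
[tube #4] = 2.50 g/L / 1.7621 × 10^5 = 1.419 × 10^-5 g/L = 0.0142 μg/mL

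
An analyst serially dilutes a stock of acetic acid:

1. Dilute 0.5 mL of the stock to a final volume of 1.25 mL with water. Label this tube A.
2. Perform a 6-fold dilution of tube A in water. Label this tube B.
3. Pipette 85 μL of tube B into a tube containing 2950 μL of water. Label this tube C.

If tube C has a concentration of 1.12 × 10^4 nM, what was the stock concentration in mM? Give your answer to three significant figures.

6.00 mM

Step 1: 0.5 mL brought to 1.25 mL → factor 1.25/0.5 = 2.5
Step 2: 6-fold → factor 6
Step 3: 85 μL + 2950 μL = 3035 μL total → factor 3035/85 = 35.706
Overall dilution factor = 2.5 × 6 × 35.706 = 535.59
Stock = 1.12 × 10^4 nM × 535.59 = 5.999 × 10^6 nM = 6.00 mM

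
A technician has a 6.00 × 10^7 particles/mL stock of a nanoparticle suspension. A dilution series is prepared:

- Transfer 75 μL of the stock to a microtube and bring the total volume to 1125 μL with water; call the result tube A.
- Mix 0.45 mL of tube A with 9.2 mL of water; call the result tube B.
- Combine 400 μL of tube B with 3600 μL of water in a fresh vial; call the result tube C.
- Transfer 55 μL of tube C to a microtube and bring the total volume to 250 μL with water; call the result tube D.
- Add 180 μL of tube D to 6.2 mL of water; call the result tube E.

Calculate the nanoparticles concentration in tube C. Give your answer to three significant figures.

Step 1: 75 μL brought to 1125 μL → factor 1125/75 = 15
Step 2: 0.45 mL + 9.2 mL = 9.65 mL total → factor 9.65/0.45 = 21.444
Step 3: 400 μL + 3600 μL = 4000 μL total → factor 4000/400 = 10
Dilution factor through tube C = 15 × 21.444 × 10 = 3216.7
[tube C] = 6.00 × 10^7 particles/mL / 3216.7 = 1.87 × 10^4 particles/mL

1.87 × 10^4 particles/mL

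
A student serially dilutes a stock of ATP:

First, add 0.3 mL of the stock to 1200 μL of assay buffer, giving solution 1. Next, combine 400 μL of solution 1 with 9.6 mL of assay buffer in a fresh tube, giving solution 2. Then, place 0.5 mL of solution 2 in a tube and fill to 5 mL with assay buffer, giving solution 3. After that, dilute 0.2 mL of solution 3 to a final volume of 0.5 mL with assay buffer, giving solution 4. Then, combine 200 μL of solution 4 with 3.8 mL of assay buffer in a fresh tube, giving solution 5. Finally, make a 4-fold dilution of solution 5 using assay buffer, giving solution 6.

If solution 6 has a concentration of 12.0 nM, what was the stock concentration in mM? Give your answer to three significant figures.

Step 1: 0.3 mL + 1200 μL = 1.5 mL total → factor 1.5/0.3 = 5
Step 2: 400 μL + 9.6 mL = 10000 μL total → factor 10000/400 = 25
Step 3: 0.5 mL brought to 5 mL → factor 5/0.5 = 10
Step 4: 0.2 mL brought to 0.5 mL → factor 0.5/0.2 = 2.5
Step 5: 200 μL + 3.8 mL = 4000 μL total → factor 4000/200 = 20
Step 6: 4-fold → factor 4
Overall dilution factor = 5 × 25 × 10 × 2.5 × 20 × 4 = 2.5 × 10^5
Stock = 12.0 nM × 2.5 × 10^5 = 3.000 × 10^6 nM = 3.00 mM

3.00 mM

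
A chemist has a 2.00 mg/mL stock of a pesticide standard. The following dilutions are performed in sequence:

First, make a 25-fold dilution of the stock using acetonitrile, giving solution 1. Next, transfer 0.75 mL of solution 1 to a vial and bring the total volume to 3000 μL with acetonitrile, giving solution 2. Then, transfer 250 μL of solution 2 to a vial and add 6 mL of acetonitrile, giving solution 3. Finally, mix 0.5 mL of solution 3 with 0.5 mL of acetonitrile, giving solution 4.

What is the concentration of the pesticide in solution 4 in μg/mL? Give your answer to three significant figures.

Step 1: 25-fold → factor 25
Step 2: 0.75 mL brought to 3000 μL → factor 3/0.75 = 4
Step 3: 250 μL + 6 mL = 6250 μL total → factor 6250/250 = 25
Step 4: 0.5 mL + 0.5 mL = 1 mL total → factor 1/0.5 = 2
Overall dilution factor = 25 × 4 × 25 × 2 = 5000
Final = 2.00 mg/mL / 5000 = 0.0004000 mg/mL = 0.400 μg/mL

0.400 μg/mL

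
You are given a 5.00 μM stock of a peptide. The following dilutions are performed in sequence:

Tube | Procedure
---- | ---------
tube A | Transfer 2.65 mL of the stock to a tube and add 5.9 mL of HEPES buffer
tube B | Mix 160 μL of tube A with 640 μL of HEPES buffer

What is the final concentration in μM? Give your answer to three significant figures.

Step 1: 2.65 mL + 5.9 mL = 8.55 mL total → factor 8.55/2.65 = 3.2264
Step 2: 160 μL + 640 μL = 800 μL total → factor 800/160 = 5
Overall dilution factor = 3.2264 × 5 = 16.132
Final = 5.00 μM / 16.132 = 0.310 μM

0.310 μM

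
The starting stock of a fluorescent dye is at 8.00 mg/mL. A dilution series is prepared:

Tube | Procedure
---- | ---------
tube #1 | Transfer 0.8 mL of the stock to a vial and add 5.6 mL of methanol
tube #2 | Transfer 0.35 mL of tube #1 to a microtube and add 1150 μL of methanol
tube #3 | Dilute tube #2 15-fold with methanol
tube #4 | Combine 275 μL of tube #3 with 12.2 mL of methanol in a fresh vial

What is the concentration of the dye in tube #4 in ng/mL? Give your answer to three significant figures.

Step 1: 0.8 mL + 5.6 mL = 6.4 mL total → factor 6.4/0.8 = 8
Step 2: 0.35 mL + 1150 μL = 1.5 mL total → factor 1.5/0.35 = 4.2857
Step 3: 15-fold → factor 15
Step 4: 275 μL + 12.2 mL = 12475 μL total → factor 12475/275 = 45.364
Overall dilution factor = 8 × 4.2857 × 15 × 45.364 = 23330
Final = 8.00 mg/mL / 23330 = 0.0003429 mg/mL = 343 ng/mL

343 ng/mL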